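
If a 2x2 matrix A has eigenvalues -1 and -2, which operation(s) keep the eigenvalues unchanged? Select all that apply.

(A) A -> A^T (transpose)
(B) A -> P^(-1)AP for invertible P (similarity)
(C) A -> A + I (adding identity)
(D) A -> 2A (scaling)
A and B

Eigenvalues are preserved by:
1. Similarity transformations: A -> P^(-1)AP (same characteristic polynomial)
2. Transpose: A^T has the same eigenvalues as A

Eigenvalues are NOT preserved by:
- Adding identity: eigenvalues become -1+1, -2+1
- Scaling: eigenvalues become -2, -4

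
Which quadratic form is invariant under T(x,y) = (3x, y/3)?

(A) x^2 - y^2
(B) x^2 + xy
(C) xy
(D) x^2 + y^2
C

T multiplies x by 3 and divides y by 3.
Substitute the transformed coordinates into each option and compare with the original:
(A) x^2 - y^2  ->  (3x)^2 - (y/3)^2 = 9x^2 - y^2/9   [differs from x^2 - y^2: not invariant]
(B) x^2 + xy  ->  (3x)^2 + (3x)(y/3) = 9x^2 + xy   [differs from x^2 + xy: not invariant]
(C) xy  ->  (3x)(y/3) = xy   [equals xy: invariant]
(D) x^2 + y^2  ->  (3x)^2 + (y/3)^2 = 9x^2 + y^2/9   [differs from x^2 + y^2: not invariant]

Only option (C), xy, is unchanged by the transformation.
The factors 3 and 1/3 cancel only in the pure product xy.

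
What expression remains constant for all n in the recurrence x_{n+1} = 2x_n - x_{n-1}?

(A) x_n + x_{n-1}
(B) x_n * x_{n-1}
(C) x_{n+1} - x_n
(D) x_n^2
C

For the recurrence x_{n+1} = 2x_n - x_{n-1}:

If x_{n+1} = 2x_n - x_{n-1}, then:
x_{n+1} - x_n = x_n - x_{n-1}
The first difference is constant throughout the sequence.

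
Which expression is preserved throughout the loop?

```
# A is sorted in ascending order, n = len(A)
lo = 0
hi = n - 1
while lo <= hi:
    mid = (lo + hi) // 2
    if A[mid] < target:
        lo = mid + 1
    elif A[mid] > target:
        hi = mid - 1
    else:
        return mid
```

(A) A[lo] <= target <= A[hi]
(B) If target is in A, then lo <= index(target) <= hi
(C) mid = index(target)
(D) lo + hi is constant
B

A loop invariant must hold before the first iteration and be re-established by every execution of the body.

(B) If target is in A, then lo <= index(target) <= hi: Before the loop [lo, hi] = [0, n-1] covers every index. When A[mid] < target, sortedness puts target strictly to the right of mid, so setting lo = mid + 1 keeps index(target) in [lo, hi]; symmetrically for hi = mid - 1. Hence 'if target is in A then lo <= index(target) <= hi' holds after every iteration, and when lo > hi it proves target is absent.

The other options fail:
(A) A[lo] <= target <= A[hi]: fails when target is not in A (e.g. target < A[0] already violates it before the loop), so it is not maintained in general.
(C) mid = index(target): mid is just the current probe; it equals index(target) only on the iteration that returns.
(D) lo + hi is constant: each iteration moves exactly one of lo, hi, so lo + hi changes (e.g. 0 + (n-1) becomes (mid+1) + (n-1)).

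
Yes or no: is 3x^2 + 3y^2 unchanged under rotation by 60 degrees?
Yes

Applying rotation by 60 degrees: x' = x*cos(60 degrees) - y*sin(60 degrees) = x/2 - sqrt(3)y/2, y' = x*sin(60 degrees) + y*cos(60 degrees) = sqrt(3)x/2 + y/2

Substituting into 3x^2 + 3y^2:
3(x/2 - sqrt(3)y/2)^2 + 3(sqrt(3)x/2 + y/2)^2
= 3x^2 + 3y^2

This equals the original expression 3x^2 + 3y^2, so it IS invariant.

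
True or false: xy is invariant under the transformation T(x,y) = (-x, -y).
True

Substitute T(x,y) = (-x, -y) into the expression and compare with the original.

Original: xy
After applying T: (-x)(-y) = xy

This is identical to the original xy, so the expression is invariant.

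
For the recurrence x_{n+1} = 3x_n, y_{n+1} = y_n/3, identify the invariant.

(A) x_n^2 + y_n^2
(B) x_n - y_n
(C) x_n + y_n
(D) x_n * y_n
D

For the recurrence x_{n+1} = 3x_n, y_{n+1} = y_n/3:

x_{n+1} * y_{n+1} = (3x_n) * (y_n/3) = x_n * y_n
The product is conserved.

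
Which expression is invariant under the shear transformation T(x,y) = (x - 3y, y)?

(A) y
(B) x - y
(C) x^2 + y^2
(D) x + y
A

Under the shear T(x,y) = (x - 3y, y):
Substitute the transformed coordinates into each option and compare with the original:
(A) y  ->  (y) = y   [equals y: invariant]
(B) x - y  ->  (x - 3y) - (y) = x - 4y   [differs from x - y: not invariant]
(C) x^2 + y^2  ->  (x - 3y)^2 + (y)^2 = x^2 - 6xy + 10y^2   [differs from x^2 + y^2: not invariant]
(D) x + y  ->  (x - 3y) + (y) = x - 2y   [differs from x + y: not invariant]

Only option (A), y, is unchanged by the transformation.
A horizontal shear moves points parallel to the x-axis, so the y-coordinate (and any function of y alone) is unchanged.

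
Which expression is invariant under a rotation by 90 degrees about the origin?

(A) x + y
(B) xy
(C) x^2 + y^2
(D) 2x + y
C

A rotation by 90 degrees sends (x, y) to (-y, x).
Substitute the transformed coordinates into each option and compare with the original:
(A) x + y  ->  (-y) + (x) = x - y   [differs from x + y: not invariant]
(B) xy  ->  (-y)(x) = -xy   [differs from xy: not invariant]
(C) x^2 + y^2  ->  (-y)^2 + (x)^2 = x^2 + y^2   [equals x^2 + y^2: invariant]
(D) 2x + y  ->  2(-y) + (x) = x - 2y   [differs from 2x + y: not invariant]

Only option (C), x^2 + y^2, is unchanged by the transformation.
Geometrically, x^2 + y^2 is the squared distance from the origin, which every rotation about the origin preserves.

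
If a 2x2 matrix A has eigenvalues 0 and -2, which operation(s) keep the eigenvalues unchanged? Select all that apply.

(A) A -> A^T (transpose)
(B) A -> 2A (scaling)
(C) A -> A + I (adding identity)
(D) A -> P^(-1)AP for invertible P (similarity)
A and D

Eigenvalues are preserved by:
1. Similarity transformations: A -> P^(-1)AP (same characteristic polynomial)
2. Transpose: A^T has the same eigenvalues as A

Eigenvalues are NOT preserved by:
- Adding identity: eigenvalues become 0+1, -2+1
- Scaling: eigenvalues become 0, -4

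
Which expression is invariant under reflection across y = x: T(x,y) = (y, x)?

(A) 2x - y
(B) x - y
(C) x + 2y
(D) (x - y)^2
D

The map is reflection across y = x: T(x,y) = (y, x).
Substitute the transformed coordinates into each option and compare with the original:
(A) 2x - y  ->  2(y) - (x) = -x + 2y   [differs from 2x - y: not invariant]
(B) x - y  ->  (y) - (x) = -x + y   [differs from x - y: not invariant]
(C) x + 2y  ->  (y) + 2(x) = 2x + y   [differs from x + 2y: not invariant]
(D) (x - y)^2  ->  ((y) - (x))^2 = x^2 - 2xy + y^2   [equals (x - y)^2: invariant]

Only option (D), (x - y)^2, is unchanged by the transformation.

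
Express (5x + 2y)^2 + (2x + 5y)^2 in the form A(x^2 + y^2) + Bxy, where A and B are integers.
29(x^2 + y^2) + 40xy

Expanding: (5x + 2y)^2 = 25x^2 + 20xy + 4y^2
(2x + 5y)^2 = 4x^2 + 20xy + 25y^2
Sum = (25+4)(x^2+y^2) + 40xy = 29(x^2 + y^2) + 40xy
This is symmetric in x and y.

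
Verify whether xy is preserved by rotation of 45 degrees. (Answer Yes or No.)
No

Applying rotation by 45 degrees: x' = x*cos(45 degrees) - y*sin(45 degrees) = sqrt(2)x/2 - sqrt(2)y/2, y' = x*sin(45 degrees) + y*cos(45 degrees) = sqrt(2)x/2 + sqrt(2)y/2

Substituting into xy:
(sqrt(2)x/2 - sqrt(2)y/2)(sqrt(2)x/2 + sqrt(2)y/2)
= x^2/2 - y^2/2

This differs from the original expression xy, so it is NOT invariant.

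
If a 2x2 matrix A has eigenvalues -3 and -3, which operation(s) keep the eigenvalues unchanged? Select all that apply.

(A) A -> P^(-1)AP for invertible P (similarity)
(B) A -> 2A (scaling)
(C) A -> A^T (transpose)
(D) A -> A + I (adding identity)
A and C

Eigenvalues are preserved by:
1. Similarity transformations: A -> P^(-1)AP (same characteristic polynomial)
2. Transpose: A^T has the same eigenvalues as A

Eigenvalues are NOT preserved by:
- Adding identity: eigenvalues become -3+1, -3+1
- Scaling: eigenvalues become -6, -6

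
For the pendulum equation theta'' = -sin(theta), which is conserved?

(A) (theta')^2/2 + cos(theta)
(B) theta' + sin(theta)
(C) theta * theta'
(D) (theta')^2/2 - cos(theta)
D

A first integral I satisfies dI/dt = 0 along every solution. Differentiate each option and use the equation of motion:
(A) d/dt[(theta')^2/2 + cos(theta)] = theta' theta'' - sin(theta) theta' = -2 theta' sin(theta), not identically 0
(B) d/dt[theta' + sin(theta)] = theta'' + cos(theta) theta' = -sin(theta) + theta' cos(theta), not identically 0
(C) d/dt[theta * theta'] = (theta')^2 + theta theta'' = (theta')^2 - theta sin(theta), not identically 0
(D) d/dt[(theta')^2/2 - cos(theta)] = theta' theta'' + sin(theta) theta' = theta'(-sin(theta)) + theta' sin(theta) = 0

Only (D) has zero time-derivative. This is the total energy: kinetic (theta')^2/2 plus potential -cos(theta).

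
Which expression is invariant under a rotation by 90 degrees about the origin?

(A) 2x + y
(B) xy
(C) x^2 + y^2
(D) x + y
C

A rotation by 90 degrees sends (x, y) to (-y, x).
Substitute the transformed coordinates into each option and compare with the original:
(A) 2x + y  ->  2(-y) + (x) = x - 2y   [differs from 2x + y: not invariant]
(B) xy  ->  (-y)(x) = -xy   [differs from xy: not invariant]
(C) x^2 + y^2  ->  (-y)^2 + (x)^2 = x^2 + y^2   [equals x^2 + y^2: invariant]
(D) x + y  ->  (-y) + (x) = x - y   [differs from x + y: not invariant]

Only option (C), x^2 + y^2, is unchanged by the transformation.
Geometrically, x^2 + y^2 is the squared distance from the origin, which every rotation about the origin preserves.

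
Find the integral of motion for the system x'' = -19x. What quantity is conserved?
E = (x')^2 + 19x^2

Multiply the equation by x':
x' * x'' = -19x * x'
The left side is d/dt[(x')^2/2] and the right side is d/dt[-19x^2/2], so
d/dt[(x')^2/2 + 19x^2/2] = 0, i.e. (x')^2/2 + 19x^2/2 = constant.
Multiplying by 2, the integral of motion is E = (x')^2 + 19x^2.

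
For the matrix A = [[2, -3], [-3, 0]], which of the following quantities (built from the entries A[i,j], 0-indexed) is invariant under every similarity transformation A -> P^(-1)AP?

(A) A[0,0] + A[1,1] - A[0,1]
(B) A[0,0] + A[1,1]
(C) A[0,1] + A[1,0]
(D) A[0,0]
B

A[0,0] + A[1,1] is the trace of A. By the cyclic property of the trace, tr(P^(-1)AP) = tr(APP^(-1)) = tr(A), so it is the same for every matrix similar to A.

The other combinations are not similarity invariants. For example, take P = [[1, 1], [1, 2]] (det P = 1), so P^(-1) = [[2, -1], [-1, 1]] and
B = P^(-1)AP = [[1, -5], [-2, 1]].
Evaluating each option on A and on B:
(A) A[0,0] + A[1,1] - A[0,1]: 5 for A, 7 for B -> changes
(B) A[0,0] + A[1,1]: 2 for A, 2 for B -> unchanged
(C) A[0,1] + A[1,0]: -6 for A, -7 for B -> changes
(D) A[0,0]: 2 for A, 1 for B -> changes

Only (B) A[0,0] + A[1,1] = 2 survives (and it does so for every P, not just this one), so it is the invariant.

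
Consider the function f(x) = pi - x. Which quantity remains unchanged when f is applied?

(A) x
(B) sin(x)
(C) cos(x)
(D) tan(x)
B

For f(x) = pi - x:
sin(pi - x) = sin(x), so sine is invariant under this transformation.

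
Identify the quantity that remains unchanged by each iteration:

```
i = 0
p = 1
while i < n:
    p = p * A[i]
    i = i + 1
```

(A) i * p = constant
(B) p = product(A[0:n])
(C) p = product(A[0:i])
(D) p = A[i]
C

A loop invariant must hold before the first iteration and be re-established by every execution of the body.

(C) p = product(A[0:i]): Initially i = 0 and p = 1 = product of the empty slice A[0:0]. If p = product(A[0:i]) holds at the top of an iteration, the body sets p to product(A[0:i]) * A[i] = product(A[0:i+1]) and then i to i+1, so the property is restored. At exit i = n, giving p = product(A[0:n]).

The other options fail:
(A) i * p = constant: initially i * p = 0, but after one iteration it is 1 * A[0], which is nonzero in general.
(B) p = product(A[0:n]): false before the loop (p = 1, not the full product) -- it only becomes true at exit.
(D) p = A[i]: after the first iteration p = A[0] but i = 1; in general p is a product of several elements, not a single one.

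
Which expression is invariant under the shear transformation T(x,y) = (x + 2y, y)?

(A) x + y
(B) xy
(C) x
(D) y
D

Under the shear T(x,y) = (x + 2y, y):
Substitute the transformed coordinates into each option and compare with the original:
(A) x + y  ->  (x + 2y) + (y) = x + 3y   [differs from x + y: not invariant]
(B) xy  ->  (x + 2y)(y) = xy + 2y^2   [differs from xy: not invariant]
(C) x  ->  (x + 2y) = x + 2y   [differs from x: not invariant]
(D) y  ->  (y) = y   [equals y: invariant]

Only option (D), y, is unchanged by the transformation.
A horizontal shear moves points parallel to the x-axis, so the y-coordinate (and any function of y alone) is unchanged.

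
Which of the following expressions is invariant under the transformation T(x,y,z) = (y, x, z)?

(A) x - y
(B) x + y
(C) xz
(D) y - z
B

Apply T(x,y,z) = (y, x, z) to each option, i.e. replace (x, y, z) by the transformed coordinates.
Substitute the transformed coordinates into each option and compare with the original:
(A) x - y  ->  (y) - (x) = -x + y   [differs from x - y: not invariant]
(B) x + y  ->  (y) + (x) = x + y   [equals x + y: invariant]
(C) xz  ->  (y)(z) = yz   [differs from xz: not invariant]
(D) y - z  ->  (x) - (z) = x - z   [differs from y - z: not invariant]

Only option (B), x + y, is unchanged by the transformation.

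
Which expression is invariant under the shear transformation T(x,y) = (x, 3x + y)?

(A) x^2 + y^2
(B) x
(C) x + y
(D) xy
B

Under the shear T(x,y) = (x, 3x + y):
Substitute the transformed coordinates into each option and compare with the original:
(A) x^2 + y^2  ->  (x)^2 + (3x + y)^2 = 10x^2 + 6xy + y^2   [differs from x^2 + y^2: not invariant]
(B) x  ->  (x) = x   [equals x: invariant]
(C) x + y  ->  (x) + (3x + y) = 4x + y   [differs from x + y: not invariant]
(D) xy  ->  (x)(3x + y) = 3x^2 + xy   [differs from xy: not invariant]

Only option (B), x, is unchanged by the transformation.
A vertical shear moves points parallel to the y-axis, so the x-coordinate (and any function of x alone) is unchanged.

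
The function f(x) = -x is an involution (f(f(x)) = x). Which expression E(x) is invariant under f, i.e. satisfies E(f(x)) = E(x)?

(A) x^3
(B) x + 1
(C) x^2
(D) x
C

Replace x by f(x) = -x in each option and simplify. As a quick numerical cross-check, also compare E(5) with E(f(5)) = E(-5).

(A) x^3  ->  (-x)^3 = -x^3; check: E(5) = 125 but E(-5) = -125.   [not invariant]
(B) x + 1  ->  (-x) + 1 = 1 - x; check: E(5) = 6 but E(-5) = -4.   [not invariant]
(C) x^2  ->  (-x)^2, which simplifies back to x^2; check: E(5) = 25, E(-5) = 25.   [invariant]
(D) x  ->  (-x) = -x; check: E(5) = 5 but E(-5) = -5.   [not invariant]

Only (C) is unchanged. E is symmetric under swapping x with f(x) = -x, which is exactly what an involution does.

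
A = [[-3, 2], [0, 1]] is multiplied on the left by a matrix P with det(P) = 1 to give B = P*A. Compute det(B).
-3

By the multiplicative property of determinants, det(B) = det(P*A) = det(P) * det(A) = det(A),
so the determinant is invariant under multiplication by any determinant-1 matrix; we just need det(A).

det(A) = (-3)(1) - (2)(0) = -3 - 0 = -3

Therefore det(B) = 1 * (-3) = -3.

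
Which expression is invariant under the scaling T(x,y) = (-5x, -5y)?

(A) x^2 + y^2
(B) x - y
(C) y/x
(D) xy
C

Under the uniform scaling T(x,y) = (-5x, -5y):
Substitute the transformed coordinates into each option and compare with the original:
(A) x^2 + y^2  ->  (-5x)^2 + (-5y)^2 = 25x^2 + 25y^2   [differs from x^2 + y^2: not invariant]
(B) x - y  ->  (-5x) - (-5y) = -5x + 5y   [differs from x - y: not invariant]
(C) y/x  ->  (-5y)/(-5x) = y/x   [equals y/x: invariant]
(D) xy  ->  (-5x)(-5y) = 25xy   [differs from xy: not invariant]

Only option (C), y/x, is unchanged by the transformation.
The common factor -5 cancels in a ratio of coordinates, while sums, products and sums of squares pick up factors of -5 or 25.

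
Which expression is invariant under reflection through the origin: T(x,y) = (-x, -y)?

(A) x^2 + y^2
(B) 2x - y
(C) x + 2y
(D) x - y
A

The map is reflection through the origin: T(x,y) = (-x, -y).
Substitute the transformed coordinates into each option and compare with the original:
(A) x^2 + y^2  ->  (-x)^2 + (-y)^2 = x^2 + y^2   [equals x^2 + y^2: invariant]
(B) 2x - y  ->  2(-x) - (-y) = -2x + y   [differs from 2x - y: not invariant]
(C) x + 2y  ->  (-x) + 2(-y) = -x - 2y   [differs from x + 2y: not invariant]
(D) x - y  ->  (-x) - (-y) = -x + y   [differs from x - y: not invariant]

Only option (A), x^2 + y^2, is unchanged by the transformation.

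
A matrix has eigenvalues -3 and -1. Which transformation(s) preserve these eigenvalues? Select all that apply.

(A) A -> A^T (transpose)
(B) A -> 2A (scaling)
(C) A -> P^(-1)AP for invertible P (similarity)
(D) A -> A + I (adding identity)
A and C

Eigenvalues are preserved by:
1. Similarity transformations: A -> P^(-1)AP (same characteristic polynomial)
2. Transpose: A^T has the same eigenvalues as A

Eigenvalues are NOT preserved by:
- Adding identity: eigenvalues become -3+1, -1+1
- Scaling: eigenvalues become -6, -2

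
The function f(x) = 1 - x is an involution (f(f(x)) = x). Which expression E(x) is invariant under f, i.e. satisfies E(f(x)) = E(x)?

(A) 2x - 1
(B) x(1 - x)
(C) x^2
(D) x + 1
B

Replace x by f(x) = 1 - x in each option and simplify. As a quick numerical cross-check, also compare E(4) with E(f(4)) = E(-3).

(A) 2x - 1  ->  2(1 - x) - 1 = 1 - 2x; check: E(4) = 7 but E(-3) = -7.   [not invariant]
(B) x(1 - x)  ->  (1 - x)(1 - (1 - x)), which simplifies back to x(1 - x); check: E(4) = -12, E(-3) = -12.   [invariant]
(C) x^2  ->  (1 - x)^2 = (x - 1)^2; check: E(4) = 16 but E(-3) = 9.   [not invariant]
(D) x + 1  ->  (1 - x) + 1 = 2 - x; check: E(4) = 5 but E(-3) = -2.   [not invariant]

Only (B) is unchanged. E is symmetric under swapping x with f(x) = 1 - x, which is exactly what an involution does.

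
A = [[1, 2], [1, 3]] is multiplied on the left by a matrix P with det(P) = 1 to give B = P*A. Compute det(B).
1

By the multiplicative property of determinants, det(B) = det(P*A) = det(P) * det(A) = det(A),
so the determinant is invariant under multiplication by any determinant-1 matrix; we just need det(A).

det(A) = (1)(3) - (2)(1) = 3 - 2 = 1

Therefore det(B) = 1 * 1 = 1.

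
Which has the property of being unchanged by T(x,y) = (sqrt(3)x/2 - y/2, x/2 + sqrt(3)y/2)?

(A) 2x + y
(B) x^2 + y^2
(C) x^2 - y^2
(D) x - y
B

An expression E(x,y) is invariant under T if E(T(x,y)) = E(x,y). Here T(x,y) = (sqrt(3)x/2 - y/2, x/2 + sqrt(3)y/2).
Substitute the transformed coordinates into each option and compare with the original:
(A) 2x + y  ->  2(sqrt(3)x/2 - y/2) + (x/2 + sqrt(3)y/2) = x/2 + sqrt(3)x - y + sqrt(3)y/2   [differs from 2x + y: not invariant]
(B) x^2 + y^2  ->  (sqrt(3)x/2 - y/2)^2 + (x/2 + sqrt(3)y/2)^2 = x^2 + y^2   [equals x^2 + y^2: invariant]
(C) x^2 - y^2  ->  (sqrt(3)x/2 - y/2)^2 - (x/2 + sqrt(3)y/2)^2 = x^2/2 - sqrt(3)xy - y^2/2   [differs from x^2 - y^2: not invariant]
(D) x - y  ->  (sqrt(3)x/2 - y/2) - (x/2 + sqrt(3)y/2) = -x/2 + sqrt(3)x/2 - sqrt(3)y/2 - y/2   [differs from x - y: not invariant]

Only option (B), x^2 + y^2, is unchanged by the transformation.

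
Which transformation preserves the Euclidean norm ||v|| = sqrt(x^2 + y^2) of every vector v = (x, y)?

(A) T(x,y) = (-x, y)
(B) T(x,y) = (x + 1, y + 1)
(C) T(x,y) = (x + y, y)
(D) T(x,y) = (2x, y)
A

A transformation preserves a norm if ||T(v)|| = ||v|| for every v; a single vector where the norm changes rules an option out.

(A) T(x,y) = (-x, y): preserves the norm -- it is an orthogonal map (a rotation/reflection), and (-x)^2 + (y)^2 simplifies to x^2 + y^2.
(B) T(x,y) = (x + 1, y + 1): v = (1, 0) has norm sqrt((1)^2 + (0)^2) = 1, but T(v) = (2, 1) has norm sqrt(5) -- not preserved.
(C) T(x,y) = (x + y, y): v = (0, 1) has norm sqrt((0)^2 + (1)^2) = 1, but T(v) = (1, 1) has norm sqrt(2) -- not preserved.
(D) T(x,y) = (2x, y): v = (1, 0) has norm sqrt((1)^2 + (0)^2) = 1, but T(v) = (2, 0) has norm 2 -- not preserved.

Therefore the answer is (A).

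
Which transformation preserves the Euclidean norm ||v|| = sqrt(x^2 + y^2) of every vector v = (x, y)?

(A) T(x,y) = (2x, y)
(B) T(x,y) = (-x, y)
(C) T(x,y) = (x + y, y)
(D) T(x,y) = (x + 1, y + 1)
B

A transformation preserves a norm if ||T(v)|| = ||v|| for every v; a single vector where the norm changes rules an option out.

(A) T(x,y) = (2x, y): v = (1, 0) has norm sqrt((1)^2 + (0)^2) = 1, but T(v) = (2, 0) has norm 2 -- not preserved.
(B) T(x,y) = (-x, y): preserves the norm -- it is an orthogonal map (a rotation/reflection), and (-x)^2 + (y)^2 simplifies to x^2 + y^2.
(C) T(x,y) = (x + y, y): v = (0, 1) has norm sqrt((0)^2 + (1)^2) = 1, but T(v) = (1, 1) has norm sqrt(2) -- not preserved.
(D) T(x,y) = (x + 1, y + 1): v = (1, 0) has norm sqrt((1)^2 + (0)^2) = 1, but T(v) = (2, 1) has norm sqrt(5) -- not preserved.

Therefore the answer is (B).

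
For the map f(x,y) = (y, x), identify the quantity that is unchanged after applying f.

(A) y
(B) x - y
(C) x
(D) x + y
D

For f(x,y) = (y, x):
After applying f: x' = y, y' = x. So x' + y' = y + x = x + y.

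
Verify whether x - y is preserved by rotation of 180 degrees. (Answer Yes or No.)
No

Applying rotation by 180 degrees: x' = x*cos(180 degrees) - y*sin(180 degrees) = -x, y' = x*sin(180 degrees) + y*cos(180 degrees) = -y

Substituting into x - y:
(-x) - (-y)
= -x + y

This differs from the original expression x - y, so it is NOT invariant.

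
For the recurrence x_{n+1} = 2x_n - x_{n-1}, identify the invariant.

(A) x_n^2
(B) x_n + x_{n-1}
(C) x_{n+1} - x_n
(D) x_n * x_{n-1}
C

For the recurrence x_{n+1} = 2x_n - x_{n-1}:

If x_{n+1} = 2x_n - x_{n-1}, then:
x_{n+1} - x_n = x_n - x_{n-1}
The first difference is constant throughout the sequence.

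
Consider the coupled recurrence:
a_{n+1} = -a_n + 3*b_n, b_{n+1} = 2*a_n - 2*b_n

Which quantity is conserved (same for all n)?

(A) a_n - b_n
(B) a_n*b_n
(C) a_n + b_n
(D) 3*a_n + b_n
C

Replace a_n by a_{n+1} = -a_n + 3*b_n and b_n by b_{n+1} = 2*a_n - 2*b_n in each option and simplify:
(A) a_n - b_n  ->  (-a_n + 3*b_n) - (2*a_n - 2*b_n) = -3*a_n + 5*b_n   [not conserved]
(B) a_n*b_n  ->  (-a_n + 3*b_n)*(2*a_n - 2*b_n) = -2*a_n^2 + 8*a_n*b_n - 6*b_n^2   [not conserved]
(C) a_n + b_n  ->  (-a_n + 3*b_n) + (2*a_n - 2*b_n) = a_n + b_n   [conserved]
(D) 3*a_n + b_n  ->  3*(-a_n + 3*b_n) + (2*a_n - 2*b_n) = -a_n + 7*b_n   [not conserved]

Only (C) a_n + b_n returns to itself after one step, so it is the conserved quantity.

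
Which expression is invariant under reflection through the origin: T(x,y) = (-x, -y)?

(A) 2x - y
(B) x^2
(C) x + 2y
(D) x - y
B

The map is reflection through the origin: T(x,y) = (-x, -y).
Substitute the transformed coordinates into each option and compare with the original:
(A) 2x - y  ->  2(-x) - (-y) = -2x + y   [differs from 2x - y: not invariant]
(B) x^2  ->  (-x)^2 = x^2   [equals x^2: invariant]
(C) x + 2y  ->  (-x) + 2(-y) = -x - 2y   [differs from x + 2y: not invariant]
(D) x - y  ->  (-x) - (-y) = -x + y   [differs from x - y: not invariant]

Only option (B), x^2, is unchanged by the transformation.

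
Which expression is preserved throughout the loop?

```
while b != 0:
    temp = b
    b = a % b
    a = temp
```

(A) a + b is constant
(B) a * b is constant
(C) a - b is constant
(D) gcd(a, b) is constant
D

A loop invariant must hold before the first iteration and be re-established by every execution of the body.

(D) gcd(a, b) is constant: One iteration replaces (a, b) by (b, a mod b). Since a mod b = a - q*b for an integer q, any common divisor of a and b divides b and a mod b, and conversely; hence gcd(b, a mod b) = gcd(a, b). For instance (18, 4) -> (4, 2) keeps gcd = 2. At exit b = 0 and a = gcd of the original inputs.

The other options fail:
(A) a + b is constant: e.g. (a, b) = (18, 4) -> (4, 2): the sum goes from 22 to 6.
(B) a * b is constant: e.g. (a, b) = (18, 4) -> (4, 2): the product goes from 72 to 8.
(C) a - b is constant: e.g. (a, b) = (18, 4) -> (4, 2): the difference goes from 14 to 2.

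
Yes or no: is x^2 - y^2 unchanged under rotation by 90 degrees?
No

Applying rotation by 90 degrees: x' = x*cos(90 degrees) - y*sin(90 degrees) = -y, y' = x*sin(90 degrees) + y*cos(90 degrees) = x

Substituting into x^2 - y^2:
(-y)^2 - (x)^2
= -x^2 + y^2

This differs from the original expression x^2 - y^2, so it is NOT invariant.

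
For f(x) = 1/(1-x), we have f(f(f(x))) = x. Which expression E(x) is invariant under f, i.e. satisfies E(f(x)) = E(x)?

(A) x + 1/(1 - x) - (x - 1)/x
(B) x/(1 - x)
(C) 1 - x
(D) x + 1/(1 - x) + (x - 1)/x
D

Replace x by f(x) = 1/(1 - x) in each option and simplify. As a quick numerical cross-check, also compare E(5) with E(f(5)) = E(-1/4).

(A) x + 1/(1 - x) - (x - 1)/x  ->  (1/(1 - x)) + 1/(1 - (1/(1 - x))) - ((1/(1 - x)) - 1)/(1/(1 - x)) = (x^2(1 - x) - x + (x - 1)^2)/(x(x - 1)); check: E(5) = 79/20 but E(-1/4) = -89/20.   [not invariant]
(B) x/(1 - x)  ->  (1/(1 - x))/(1 - (1/(1 - x))) = -1/x; check: E(5) = -5/4 but E(-1/4) = -1/5.   [not invariant]
(C) 1 - x  ->  1 - (1/(1 - x)) = x/(x - 1); check: E(5) = -4 but E(-1/4) = 5/4.   [not invariant]
(D) x + 1/(1 - x) + (x - 1)/x  ->  (1/(1 - x)) + 1/(1 - (1/(1 - x))) + ((1/(1 - x)) - 1)/(1/(1 - x)), which simplifies back to x + 1/(1 - x) + (x - 1)/x; check: E(5) = 111/20, E(-1/4) = 111/20.   [invariant]

Only (D) is unchanged. Indeed f(f(x)) = 1/(1 - 1/(1-x)) = (1-x)/(-x) = (x-1)/x, so E(x) = x + f(x) + f(f(x)) is the sum over the whole 3-cycle; applying f just permutes the three terms cyclically (x -> f(x) -> f(f(x)) -> x), leaving the sum unchanged.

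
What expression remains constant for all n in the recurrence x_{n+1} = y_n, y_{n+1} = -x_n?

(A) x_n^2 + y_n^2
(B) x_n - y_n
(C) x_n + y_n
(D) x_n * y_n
A

For the recurrence x_{n+1} = y_n, y_{n+1} = -x_n:

x_{n+1}^2 + y_{n+1}^2 = y_n^2 + (-x_n)^2 = x_n^2 + y_n^2
The sum of squares is conserved (like energy in a harmonic oscillator).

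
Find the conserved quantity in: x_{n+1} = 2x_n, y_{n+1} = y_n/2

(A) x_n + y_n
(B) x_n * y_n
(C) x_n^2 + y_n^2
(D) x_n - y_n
B

For the recurrence x_{n+1} = 2x_n, y_{n+1} = y_n/2:

x_{n+1} * y_{n+1} = (2x_n) * (y_n/2) = x_n * y_n
The product is conserved.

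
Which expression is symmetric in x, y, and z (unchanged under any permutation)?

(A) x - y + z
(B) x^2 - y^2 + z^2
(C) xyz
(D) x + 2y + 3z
C

A symmetric expression is unchanged when the variables are permuted; here the transformation to test is the swap (x, y) -> (y, x).
A symmetric expression must survive every permutation; the single swap x <-> y already eliminates the distractors, and the keyed expression is also unchanged by x <-> z and y <-> z (each variable enters it in exactly the same way).
Substitute the transformed coordinates into each option and compare with the original:
(A) x - y + z  ->  (y) - (x) + z = -x + y + z   [differs from x - y + z: not invariant]
(B) x^2 - y^2 + z^2  ->  (y)^2 - (x)^2 + z^2 = -x^2 + y^2 + z^2   [differs from x^2 - y^2 + z^2: not invariant]
(C) xyz  ->  (y)(x)z = xyz   [equals xyz: invariant]
(D) x + 2y + 3z  ->  (y) + 2(x) + 3z = 2x + y + 3z   [differs from x + 2y + 3z: not invariant]

Only option (C), xyz, is unchanged by the transformation.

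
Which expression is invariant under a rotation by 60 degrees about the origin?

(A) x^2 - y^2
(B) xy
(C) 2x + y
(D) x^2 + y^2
D

A rotation by 60 degrees sends (x, y) to (x/2 - sqrt(3)y/2, sqrt(3)x/2 + y/2).
Substitute the transformed coordinates into each option and compare with the original:
(A) x^2 - y^2  ->  (x/2 - sqrt(3)y/2)^2 - (sqrt(3)x/2 + y/2)^2 = -x^2/2 - sqrt(3)xy + y^2/2   [differs from x^2 - y^2: not invariant]
(B) xy  ->  (x/2 - sqrt(3)y/2)(sqrt(3)x/2 + y/2) = sqrt(3)x^2/4 - xy/2 - sqrt(3)y^2/4   [differs from xy: not invariant]
(C) 2x + y  ->  2(x/2 - sqrt(3)y/2) + (sqrt(3)x/2 + y/2) = sqrt(3)x/2 + x - sqrt(3)y + y/2   [differs from 2x + y: not invariant]
(D) x^2 + y^2  ->  (x/2 - sqrt(3)y/2)^2 + (sqrt(3)x/2 + y/2)^2 = x^2 + y^2   [equals x^2 + y^2: invariant]

Only option (D), x^2 + y^2, is unchanged by the transformation.
Geometrically, x^2 + y^2 is the squared distance from the origin, which every rotation about the origin preserves.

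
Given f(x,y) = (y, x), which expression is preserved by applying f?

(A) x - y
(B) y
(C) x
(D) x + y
D

For f(x,y) = (y, x):
After applying f: x' = y, y' = x. So x' + y' = y + x = x + y.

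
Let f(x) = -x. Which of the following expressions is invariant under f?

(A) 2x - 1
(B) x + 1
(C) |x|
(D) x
C

For f(x) = -x:
Applying f replaces x by -x. Since |-x| = |x|, the absolute value is unchanged by f, whereas x -> -x, 2x - 1 -> -2x - 1 and x + 1 -> -x + 1 all change.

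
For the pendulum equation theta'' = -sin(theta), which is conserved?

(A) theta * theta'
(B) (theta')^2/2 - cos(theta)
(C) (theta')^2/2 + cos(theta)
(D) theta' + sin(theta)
B

A first integral I satisfies dI/dt = 0 along every solution. Differentiate each option and use the equation of motion:
(A) d/dt[theta * theta'] = (theta')^2 + theta theta'' = (theta')^2 - theta sin(theta), not identically 0
(B) d/dt[(theta')^2/2 - cos(theta)] = theta' theta'' + sin(theta) theta' = theta'(-sin(theta)) + theta' sin(theta) = 0
(C) d/dt[(theta')^2/2 + cos(theta)] = theta' theta'' - sin(theta) theta' = -2 theta' sin(theta), not identically 0
(D) d/dt[theta' + sin(theta)] = theta'' + cos(theta) theta' = -sin(theta) + theta' cos(theta), not identically 0

Only (B) has zero time-derivative. This is the total energy: kinetic (theta')^2/2 plus potential -cos(theta).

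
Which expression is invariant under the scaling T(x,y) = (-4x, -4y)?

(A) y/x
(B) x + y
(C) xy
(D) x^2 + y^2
A

Under the uniform scaling T(x,y) = (-4x, -4y):
Substitute the transformed coordinates into each option and compare with the original:
(A) y/x  ->  (-4y)/(-4x) = y/x   [equals y/x: invariant]
(B) x + y  ->  (-4x) + (-4y) = -4x - 4y   [differs from x + y: not invariant]
(C) xy  ->  (-4x)(-4y) = 16xy   [differs from xy: not invariant]
(D) x^2 + y^2  ->  (-4x)^2 + (-4y)^2 = 16x^2 + 16y^2   [differs from x^2 + y^2: not invariant]

Only option (A), y/x, is unchanged by the transformation.
The common factor -4 cancels in a ratio of coordinates, while sums, products and sums of squares pick up factors of -4 or 16.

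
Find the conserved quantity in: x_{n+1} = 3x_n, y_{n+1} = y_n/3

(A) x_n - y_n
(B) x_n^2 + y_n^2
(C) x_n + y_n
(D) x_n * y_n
D

For the recurrence x_{n+1} = 3x_n, y_{n+1} = y_n/3:

x_{n+1} * y_{n+1} = (3x_n) * (y_n/3) = x_n * y_n
The product is conserved.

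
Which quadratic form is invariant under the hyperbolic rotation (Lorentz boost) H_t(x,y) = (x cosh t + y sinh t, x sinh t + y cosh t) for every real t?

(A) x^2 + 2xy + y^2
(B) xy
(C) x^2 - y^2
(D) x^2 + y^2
C

Write x' = x cosh t + y sinh t, y' = x sinh t + y cosh t and substitute into each option:
(A) x^2 + 2xy + y^2: (x' + y')^2 with x' + y' = (x + y)(cosh t + sinh t) = (x + y)e^t, so it becomes (x + y)^2 e^(2t)   [not invariant for t != 0]
(B) xy: (x cosh t + y sinh t)(x sinh t + y cosh t) = xy(cosh^2 t + sinh^2 t) + (x^2 + y^2) sinh t cosh t = xy cosh 2t + (x^2 + y^2)(sinh 2t)/2   [not invariant for t != 0]
(C) x^2 - y^2: (x cosh t + y sinh t)^2 - (x sinh t + y cosh t)^2 = x^2(cosh^2 t - sinh^2 t) + 2xy(cosh t sinh t - sinh t cosh t) + y^2(sinh^2 t - cosh^2 t) = x^2 - y^2   [invariant, using cosh^2 t - sinh^2 t = 1]
(D) x^2 + y^2: (x cosh t + y sinh t)^2 + (x sinh t + y cosh t)^2 = (x^2 + y^2)(cosh^2 t + sinh^2 t) + 4xy sinh t cosh t = (x^2 + y^2) cosh 2t + 2xy sinh 2t   [not invariant for t != 0]

Only (C) x^2 - y^2 is unchanged; it is the Minkowski form preserved by Lorentz boosts, just as x^2 + y^2 is preserved by ordinary rotations.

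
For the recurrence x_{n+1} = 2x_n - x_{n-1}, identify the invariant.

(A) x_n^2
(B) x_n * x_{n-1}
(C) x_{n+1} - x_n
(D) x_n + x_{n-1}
C

For the recurrence x_{n+1} = 2x_n - x_{n-1}:

If x_{n+1} = 2x_n - x_{n-1}, then:
x_{n+1} - x_n = x_n - x_{n-1}
The first difference is constant throughout the sequence.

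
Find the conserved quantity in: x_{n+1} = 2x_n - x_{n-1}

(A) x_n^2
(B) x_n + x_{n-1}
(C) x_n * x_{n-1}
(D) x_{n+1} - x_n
D

For the recurrence x_{n+1} = 2x_n - x_{n-1}:

If x_{n+1} = 2x_n - x_{n-1}, then:
x_{n+1} - x_n = x_n - x_{n-1}
The first difference is constant throughout the sequence.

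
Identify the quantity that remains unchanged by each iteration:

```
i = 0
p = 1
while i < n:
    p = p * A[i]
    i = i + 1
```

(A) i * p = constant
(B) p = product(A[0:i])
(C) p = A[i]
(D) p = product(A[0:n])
B

A loop invariant must hold before the first iteration and be re-established by every execution of the body.

(B) p = product(A[0:i]): Initially i = 0 and p = 1 = product of the empty slice A[0:0]. If p = product(A[0:i]) holds at the top of an iteration, the body sets p to product(A[0:i]) * A[i] = product(A[0:i+1]) and then i to i+1, so the property is restored. At exit i = n, giving p = product(A[0:n]).

The other options fail:
(A) i * p = constant: initially i * p = 0, but after one iteration it is 1 * A[0], which is nonzero in general.
(C) p = A[i]: after the first iteration p = A[0] but i = 1; in general p is a product of several elements, not a single one.
(D) p = product(A[0:n]): false before the loop (p = 1, not the full product) -- it only becomes true at exit.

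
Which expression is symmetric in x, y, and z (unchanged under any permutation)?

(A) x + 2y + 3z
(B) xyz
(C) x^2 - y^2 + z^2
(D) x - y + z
B

A symmetric expression is unchanged when the variables are permuted; here the transformation to test is the swap (x, y) -> (y, x).
A symmetric expression must survive every permutation; the single swap x <-> y already eliminates the distractors, and the keyed expression is also unchanged by x <-> z and y <-> z (each variable enters it in exactly the same way).
Substitute the transformed coordinates into each option and compare with the original:
(A) x + 2y + 3z  ->  (y) + 2(x) + 3z = 2x + y + 3z   [differs from x + 2y + 3z: not invariant]
(B) xyz  ->  (y)(x)z = xyz   [equals xyz: invariant]
(C) x^2 - y^2 + z^2  ->  (y)^2 - (x)^2 + z^2 = -x^2 + y^2 + z^2   [differs from x^2 - y^2 + z^2: not invariant]
(D) x - y + z  ->  (y) - (x) + z = -x + y + z   [differs from x - y + z: not invariant]

Only option (B), xyz, is unchanged by the transformation.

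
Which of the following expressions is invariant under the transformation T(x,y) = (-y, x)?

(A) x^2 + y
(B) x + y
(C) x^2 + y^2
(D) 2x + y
C

An expression E(x,y) is invariant under T if E(T(x,y)) = E(x,y). Here T(x,y) = (-y, x).
Substitute the transformed coordinates into each option and compare with the original:
(A) x^2 + y  ->  (-y)^2 + (x) = x + y^2   [differs from x^2 + y: not invariant]
(B) x + y  ->  (-y) + (x) = x - y   [differs from x + y: not invariant]
(C) x^2 + y^2  ->  (-y)^2 + (x)^2 = x^2 + y^2   [equals x^2 + y^2: invariant]
(D) 2x + y  ->  2(-y) + (x) = x - 2y   [differs from 2x + y: not invariant]

Only option (C), x^2 + y^2, is unchanged by the transformation.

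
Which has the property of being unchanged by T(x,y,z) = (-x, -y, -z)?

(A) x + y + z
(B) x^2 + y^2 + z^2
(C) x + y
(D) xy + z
B

Apply T(x,y,z) = (-x, -y, -z) to each option, i.e. replace (x, y, z) by the transformed coordinates.
Substitute the transformed coordinates into each option and compare with the original:
(A) x + y + z  ->  (-x) + (-y) + (-z) = -x - y - z   [differs from x + y + z: not invariant]
(B) x^2 + y^2 + z^2  ->  (-x)^2 + (-y)^2 + (-z)^2 = x^2 + y^2 + z^2   [equals x^2 + y^2 + z^2: invariant]
(C) x + y  ->  (-x) + (-y) = -x - y   [differs from x + y: not invariant]
(D) xy + z  ->  (-x)(-y) + (-z) = xy - z   [differs from xy + z: not invariant]

Only option (B), x^2 + y^2 + z^2, is unchanged by the transformation.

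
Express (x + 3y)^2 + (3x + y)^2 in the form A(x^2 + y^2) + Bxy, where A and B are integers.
10(x^2 + y^2) + 12xy

Expanding: (x + 3y)^2 = x^2 + 6xy + 9y^2
(3x + y)^2 = 9x^2 + 6xy + y^2
Sum = (1+9)(x^2+y^2) + 12xy = 10(x^2 + y^2) + 12xy
This is symmetric in x and y.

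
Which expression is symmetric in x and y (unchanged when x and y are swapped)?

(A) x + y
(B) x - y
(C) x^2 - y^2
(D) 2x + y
A

A symmetric expression is unchanged when the variables are permuted; here the transformation to test is the swap (x, y) -> (y, x).
Substitute the transformed coordinates into each option and compare with the original:
(A) x + y  ->  (y) + (x) = x + y   [equals x + y: invariant]
(B) x - y  ->  (y) - (x) = -x + y   [differs from x - y: not invariant]
(C) x^2 - y^2  ->  (y)^2 - (x)^2 = -x^2 + y^2   [differs from x^2 - y^2: not invariant]
(D) 2x + y  ->  2(y) + (x) = x + 2y   [differs from 2x + y: not invariant]

Only option (A), x + y, is unchanged by the transformation.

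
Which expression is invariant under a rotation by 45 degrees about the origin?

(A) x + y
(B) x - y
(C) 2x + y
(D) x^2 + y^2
D

A rotation by 45 degrees sends (x, y) to (sqrt(2)x/2 - sqrt(2)y/2, sqrt(2)x/2 + sqrt(2)y/2).
Substitute the transformed coordinates into each option and compare with the original:
(A) x + y  ->  (sqrt(2)x/2 - sqrt(2)y/2) + (sqrt(2)x/2 + sqrt(2)y/2) = sqrt(2)x   [differs from x + y: not invariant]
(B) x - y  ->  (sqrt(2)x/2 - sqrt(2)y/2) - (sqrt(2)x/2 + sqrt(2)y/2) = -sqrt(2)y   [differs from x - y: not invariant]
(C) 2x + y  ->  2(sqrt(2)x/2 - sqrt(2)y/2) + (sqrt(2)x/2 + sqrt(2)y/2) = 3sqrt(2)x/2 - sqrt(2)y/2   [differs from 2x + y: not invariant]
(D) x^2 + y^2  ->  (sqrt(2)x/2 - sqrt(2)y/2)^2 + (sqrt(2)x/2 + sqrt(2)y/2)^2 = x^2 + y^2   [equals x^2 + y^2: invariant]

Only option (D), x^2 + y^2, is unchanged by the transformation.
Geometrically, x^2 + y^2 is the squared distance from the origin, which every rotation about the origin preserves.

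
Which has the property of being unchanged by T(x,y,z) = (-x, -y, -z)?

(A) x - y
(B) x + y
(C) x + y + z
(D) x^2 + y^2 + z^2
D

Apply T(x,y,z) = (-x, -y, -z) to each option, i.e. replace (x, y, z) by the transformed coordinates.
Substitute the transformed coordinates into each option and compare with the original:
(A) x - y  ->  (-x) - (-y) = -x + y   [differs from x - y: not invariant]
(B) x + y  ->  (-x) + (-y) = -x - y   [differs from x + y: not invariant]
(C) x + y + z  ->  (-x) + (-y) + (-z) = -x - y - z   [differs from x + y + z: not invariant]
(D) x^2 + y^2 + z^2  ->  (-x)^2 + (-y)^2 + (-z)^2 = x^2 + y^2 + z^2   [equals x^2 + y^2 + z^2: invariant]

Only option (D), x^2 + y^2 + z^2, is unchanged by the transformation.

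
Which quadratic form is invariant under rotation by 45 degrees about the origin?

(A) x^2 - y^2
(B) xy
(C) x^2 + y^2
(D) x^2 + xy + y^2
C

Rotation by 45 degrees sends (x, y) to (sqrt(2)x/2 - sqrt(2)y/2, sqrt(2)x/2 + sqrt(2)y/2).
Substitute the transformed coordinates into each option and compare with the original:
(A) x^2 - y^2  ->  (sqrt(2)x/2 - sqrt(2)y/2)^2 - (sqrt(2)x/2 + sqrt(2)y/2)^2 = -2xy   [differs from x^2 - y^2: not invariant]
(B) xy  ->  (sqrt(2)x/2 - sqrt(2)y/2)(sqrt(2)x/2 + sqrt(2)y/2) = x^2/2 - y^2/2   [differs from xy: not invariant]
(C) x^2 + y^2  ->  (sqrt(2)x/2 - sqrt(2)y/2)^2 + (sqrt(2)x/2 + sqrt(2)y/2)^2 = x^2 + y^2   [equals x^2 + y^2: invariant]
(D) x^2 + xy + y^2  ->  (sqrt(2)x/2 - sqrt(2)y/2)^2 + (sqrt(2)x/2 - sqrt(2)y/2)(sqrt(2)x/2 + sqrt(2)y/2) + (sqrt(2)x/2 + sqrt(2)y/2)^2 = 3x^2/2 + y^2/2   [differs from x^2 + xy + y^2: not invariant]

Only option (C), x^2 + y^2, is unchanged by the transformation.
x^2 + y^2 is the squared distance from the origin, which rotations preserve.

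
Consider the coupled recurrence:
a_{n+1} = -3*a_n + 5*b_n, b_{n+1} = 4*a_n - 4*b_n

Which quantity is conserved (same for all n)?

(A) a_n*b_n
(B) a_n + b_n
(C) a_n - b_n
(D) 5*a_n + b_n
B

Replace a_n by a_{n+1} = -3*a_n + 5*b_n and b_n by b_{n+1} = 4*a_n - 4*b_n in each option and simplify:
(A) a_n*b_n  ->  (-3*a_n + 5*b_n)*(4*a_n - 4*b_n) = -12*a_n^2 + 32*a_n*b_n - 20*b_n^2   [not conserved]
(B) a_n + b_n  ->  (-3*a_n + 5*b_n) + (4*a_n - 4*b_n) = a_n + b_n   [conserved]
(C) a_n - b_n  ->  (-3*a_n + 5*b_n) - (4*a_n - 4*b_n) = -7*a_n + 9*b_n   [not conserved]
(D) 5*a_n + b_n  ->  5*(-3*a_n + 5*b_n) + (4*a_n - 4*b_n) = -11*a_n + 21*b_n   [not conserved]

Only (B) a_n + b_n returns to itself after one step, so it is the conserved quantity.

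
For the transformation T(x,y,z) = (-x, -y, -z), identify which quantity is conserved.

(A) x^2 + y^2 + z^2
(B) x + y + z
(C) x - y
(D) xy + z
A

Apply T(x,y,z) = (-x, -y, -z) to each option, i.e. replace (x, y, z) by the transformed coordinates.
Substitute the transformed coordinates into each option and compare with the original:
(A) x^2 + y^2 + z^2  ->  (-x)^2 + (-y)^2 + (-z)^2 = x^2 + y^2 + z^2   [equals x^2 + y^2 + z^2: invariant]
(B) x + y + z  ->  (-x) + (-y) + (-z) = -x - y - z   [differs from x + y + z: not invariant]
(C) x - y  ->  (-x) - (-y) = -x + y   [differs from x - y: not invariant]
(D) xy + z  ->  (-x)(-y) + (-z) = xy - z   [differs from xy + z: not invariant]

Only option (A), x^2 + y^2 + z^2, is unchanged by the transformation.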